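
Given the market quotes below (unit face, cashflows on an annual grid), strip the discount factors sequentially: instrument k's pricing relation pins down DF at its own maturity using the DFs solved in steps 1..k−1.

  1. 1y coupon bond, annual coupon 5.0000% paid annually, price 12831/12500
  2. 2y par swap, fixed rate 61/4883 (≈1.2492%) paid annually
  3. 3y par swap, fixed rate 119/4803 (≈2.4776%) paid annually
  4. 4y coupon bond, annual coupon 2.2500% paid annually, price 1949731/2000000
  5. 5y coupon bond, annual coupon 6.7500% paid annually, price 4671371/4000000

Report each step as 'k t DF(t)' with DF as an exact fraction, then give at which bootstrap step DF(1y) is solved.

1 1 611/625
2 2 2439/2500
3 3 4643/5000
4 4 89/100
5 5 1711/2000
DF(1y) is solved at step 1

step 1 [1y] bond c/1=1/20: DF=(12831/12500 − 1/20·(0))/(1+1/20) = 611/625 ≈ 0.977600
step 2 [2y] swap r/1=61/4883: DF=(1 − 61/4883·(0.977600))/(1+61/4883) = 2439/2500 ≈ 0.975600
step 3 [3y] swap r/1=119/4803: DF=(1 − 119/4803·(0.977600+0.975600))/(1+119/4803) = 4643/5000 ≈ 0.928600
step 4 [4y] bond c/1=9/400: DF=(1949731/2000000 − 9/400·(0.977600+0.975600+0.928600))/(1+9/400) = 89/100 ≈ 0.890000
step 5 [5y] bond c/1=27/400: DF=(4671371/4000000 − 27/400·(0.977600+0.975600+0.928600+0.890000))/(1+27/400) = 1711/2000 ≈ 0.855500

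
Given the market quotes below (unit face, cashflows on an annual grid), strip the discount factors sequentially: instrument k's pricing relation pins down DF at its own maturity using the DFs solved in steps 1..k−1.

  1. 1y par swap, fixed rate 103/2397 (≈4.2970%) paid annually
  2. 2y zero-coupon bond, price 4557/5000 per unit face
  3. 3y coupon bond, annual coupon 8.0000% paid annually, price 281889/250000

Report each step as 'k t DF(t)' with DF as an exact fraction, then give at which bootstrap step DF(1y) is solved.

step 1 [1y] swap r/1=103/2397: DF=(1 − 103/2397·(0))/(1+103/2397) = 2397/2500 ≈ 0.958800
step 2 [2y] zero: DF = P = 4557/5000 ≈ 0.911400
step 3 [3y] bond c/1=2/25: DF=(281889/250000 − 2/25·(0.958800+0.911400))/(1+2/25) = 1811/2000 ≈ 0.905500

1 1 2397/2500
2 2 4557/5000
3 3 1811/2000
DF(1y) is solved at step 1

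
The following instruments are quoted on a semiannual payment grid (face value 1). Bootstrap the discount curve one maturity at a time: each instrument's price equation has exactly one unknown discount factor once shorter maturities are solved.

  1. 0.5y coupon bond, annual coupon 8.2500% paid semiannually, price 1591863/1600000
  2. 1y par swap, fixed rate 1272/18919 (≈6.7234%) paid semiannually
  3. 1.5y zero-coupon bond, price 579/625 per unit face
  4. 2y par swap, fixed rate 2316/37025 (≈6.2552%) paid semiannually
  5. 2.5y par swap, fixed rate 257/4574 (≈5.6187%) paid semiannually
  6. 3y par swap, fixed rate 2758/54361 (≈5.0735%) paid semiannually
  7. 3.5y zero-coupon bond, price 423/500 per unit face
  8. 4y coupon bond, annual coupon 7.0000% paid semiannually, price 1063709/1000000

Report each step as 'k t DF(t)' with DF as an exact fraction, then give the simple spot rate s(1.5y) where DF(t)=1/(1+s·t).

1 1/2 1911/2000
2 1 2341/2500
3 3/2 579/625
4 2 4421/5000
5 5/2 1743/2000
6 3 8621/10000
7 7/2 423/500
8 4 8153/10000
s(1.5y) = (1/(579/625) − 1)/(3/2) = 92/1737 ≈ 5.2965%

step 1 [0.5y] bond c/2=33/800: DF=(1591863/1600000 − 33/800·(0))/(1+33/800) = 1911/2000 ≈ 0.955500
step 2 [1y] swap r/2=636/18919: DF=(1 − 636/18919·(0.955500))/(1+636/18919) = 2341/2500 ≈ 0.936400
step 3 [1.5y] zero: DF = P = 579/625 ≈ 0.926400
step 4 [2y] swap r/2=1158/37025: DF=(1 − 1158/37025·(0.955500+0.936400+0.926400))/(1+1158/37025) = 4421/5000 ≈ 0.884200
step 5 [2.5y] swap r/2=257/9148: DF=(1 − 257/9148·(0.955500+0.936400+0.926400+0.884200))/(1+257/9148) = 1743/2000 ≈ 0.871500
step 6 [3y] swap r/2=1379/54361: DF=(1 − 1379/54361·(0.955500+0.936400+0.926400+0.884200+0.871500))/(1+1379/54361) = 8621/10000 ≈ 0.862100
step 7 [3.5y] zero: DF = P = 423/500 ≈ 0.846000
step 8 [4y] bond c/2=7/200: DF=(1063709/1000000 − 7/200·(0.955500+0.936400+0.926400+0.884200+0.871500+0.862100+0.846000))/(1+7/200) = 8153/10000 ≈ 0.815300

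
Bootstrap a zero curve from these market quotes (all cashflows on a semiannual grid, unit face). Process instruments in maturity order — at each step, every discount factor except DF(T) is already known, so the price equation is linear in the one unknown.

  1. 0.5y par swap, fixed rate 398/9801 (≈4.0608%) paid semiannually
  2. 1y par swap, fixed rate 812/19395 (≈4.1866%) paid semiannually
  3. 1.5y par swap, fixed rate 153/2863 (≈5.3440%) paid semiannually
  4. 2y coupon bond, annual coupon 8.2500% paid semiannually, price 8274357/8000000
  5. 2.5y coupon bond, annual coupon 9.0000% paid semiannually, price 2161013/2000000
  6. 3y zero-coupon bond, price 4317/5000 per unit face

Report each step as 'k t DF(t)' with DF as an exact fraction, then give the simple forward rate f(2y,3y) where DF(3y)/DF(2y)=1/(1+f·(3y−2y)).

1 1/2 9801/10000
2 1 4797/5000
3 3/2 1847/2000
4 2 8799/10000
5 5/2 1091/1250
6 3 4317/5000
f(2y,3y) = ((8799/10000)/(4317/5000) − 1)/(1) = 55/2878 ≈ 1.9110%

step 1 [0.5y] swap r/2=199/9801: DF=(1 − 199/9801·(0))/(1+199/9801) = 9801/10000 ≈ 0.980100
step 2 [1y] swap r/2=406/19395: DF=(1 − 406/19395·(0.980100))/(1+406/19395) = 4797/5000 ≈ 0.959400
step 3 [1.5y] swap r/2=153/5726: DF=(1 − 153/5726·(0.980100+0.959400))/(1+153/5726) = 1847/2000 ≈ 0.923500
step 4 [2y] bond c/2=33/800: DF=(8274357/8000000 − 33/800·(0.980100+0.959400+0.923500))/(1+33/800) = 8799/10000 ≈ 0.879900
step 5 [2.5y] bond c/2=9/200: DF=(2161013/2000000 − 9/200·(0.980100+0.959400+0.923500+0.879900))/(1+9/200) = 1091/1250 ≈ 0.872800
step 6 [3y] zero: DF = P = 4317/5000 ≈ 0.863400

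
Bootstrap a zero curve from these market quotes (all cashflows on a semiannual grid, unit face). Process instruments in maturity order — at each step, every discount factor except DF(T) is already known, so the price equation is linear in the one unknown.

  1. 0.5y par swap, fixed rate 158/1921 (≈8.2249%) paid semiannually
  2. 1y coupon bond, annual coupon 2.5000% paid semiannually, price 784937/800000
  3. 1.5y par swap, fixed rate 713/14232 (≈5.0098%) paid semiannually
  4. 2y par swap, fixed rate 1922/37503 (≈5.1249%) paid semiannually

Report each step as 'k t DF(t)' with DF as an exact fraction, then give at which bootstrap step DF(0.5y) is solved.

step 1 [0.5y] swap r/2=79/1921: DF=(1 − 79/1921·(0))/(1+79/1921) = 1921/2000 ≈ 0.960500
step 2 [1y] bond c/2=1/80: DF=(784937/800000 − 1/80·(0.960500))/(1+1/80) = 2393/2500 ≈ 0.957200
step 3 [1.5y] swap r/2=713/28464: DF=(1 − 713/28464·(0.960500+0.957200))/(1+713/28464) = 9287/10000 ≈ 0.928700
step 4 [2y] swap r/2=961/37503: DF=(1 − 961/37503·(0.960500+0.957200+0.928700))/(1+961/37503) = 9039/10000 ≈ 0.903900

1 1/2 1921/2000
2 1 2393/2500
3 3/2 9287/10000
4 2 9039/10000
DF(0.5y) is solved at step 1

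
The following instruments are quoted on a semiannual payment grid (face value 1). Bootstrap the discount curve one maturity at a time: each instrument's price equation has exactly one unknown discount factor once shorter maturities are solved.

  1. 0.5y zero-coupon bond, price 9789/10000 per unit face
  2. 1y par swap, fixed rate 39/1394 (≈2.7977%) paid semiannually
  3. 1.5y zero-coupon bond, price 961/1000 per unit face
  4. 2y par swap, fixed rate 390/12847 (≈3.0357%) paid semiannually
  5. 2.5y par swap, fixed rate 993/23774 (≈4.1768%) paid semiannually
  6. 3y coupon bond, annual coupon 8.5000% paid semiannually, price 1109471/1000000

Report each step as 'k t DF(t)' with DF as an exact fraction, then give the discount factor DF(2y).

1 1/2 9789/10000
2 1 9727/10000
3 3/2 961/1000
4 2 1883/2000
5 5/2 9007/10000
6 3 544/625
DF(2y) = 1883/2000 ≈ 0.941500

step 1 [0.5y] zero: DF = P = 9789/10000 ≈ 0.978900
step 2 [1y] swap r/2=39/2788: DF=(1 − 39/2788·(0.978900))/(1+39/2788) = 9727/10000 ≈ 0.972700
step 3 [1.5y] zero: DF = P = 961/1000 ≈ 0.961000
step 4 [2y] swap r/2=195/12847: DF=(1 − 195/12847·(0.978900+0.972700+0.961000))/(1+195/12847) = 1883/2000 ≈ 0.941500
step 5 [2.5y] swap r/2=993/47548: DF=(1 − 993/47548·(0.978900+0.972700+0.961000+0.941500))/(1+993/47548) = 9007/10000 ≈ 0.900700
step 6 [3y] bond c/2=17/400: DF=(1109471/1000000 − 17/400·(0.978900+0.972700+0.961000+0.941500+0.900700))/(1+17/400) = 544/625 ≈ 0.870400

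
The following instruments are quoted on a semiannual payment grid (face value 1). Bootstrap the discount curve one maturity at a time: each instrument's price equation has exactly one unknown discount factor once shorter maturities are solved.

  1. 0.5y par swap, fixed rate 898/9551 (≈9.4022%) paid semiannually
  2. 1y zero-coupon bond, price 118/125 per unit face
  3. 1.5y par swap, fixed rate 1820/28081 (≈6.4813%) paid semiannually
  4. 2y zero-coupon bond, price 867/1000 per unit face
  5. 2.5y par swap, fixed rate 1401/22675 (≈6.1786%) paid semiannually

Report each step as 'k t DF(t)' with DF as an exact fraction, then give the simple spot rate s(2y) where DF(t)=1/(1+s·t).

1 1/2 9551/10000
2 1 118/125
3 3/2 909/1000
4 2 867/1000
5 5/2 8599/10000
s(2y) = (1/(867/1000) − 1)/(2) = 133/1734 ≈ 7.6701%

step 1 [0.5y] swap r/2=449/9551: DF=(1 − 449/9551·(0))/(1+449/9551) = 9551/10000 ≈ 0.955100
step 2 [1y] zero: DF = P = 118/125 ≈ 0.944000
step 3 [1.5y] swap r/2=910/28081: DF=(1 − 910/28081·(0.955100+0.944000))/(1+910/28081) = 909/1000 ≈ 0.909000
step 4 [2y] zero: DF = P = 867/1000 ≈ 0.867000
step 5 [2.5y] swap r/2=1401/45350: DF=(1 − 1401/45350·(0.955100+0.944000+0.909000+0.867000))/(1+1401/45350) = 8599/10000 ≈ 0.859900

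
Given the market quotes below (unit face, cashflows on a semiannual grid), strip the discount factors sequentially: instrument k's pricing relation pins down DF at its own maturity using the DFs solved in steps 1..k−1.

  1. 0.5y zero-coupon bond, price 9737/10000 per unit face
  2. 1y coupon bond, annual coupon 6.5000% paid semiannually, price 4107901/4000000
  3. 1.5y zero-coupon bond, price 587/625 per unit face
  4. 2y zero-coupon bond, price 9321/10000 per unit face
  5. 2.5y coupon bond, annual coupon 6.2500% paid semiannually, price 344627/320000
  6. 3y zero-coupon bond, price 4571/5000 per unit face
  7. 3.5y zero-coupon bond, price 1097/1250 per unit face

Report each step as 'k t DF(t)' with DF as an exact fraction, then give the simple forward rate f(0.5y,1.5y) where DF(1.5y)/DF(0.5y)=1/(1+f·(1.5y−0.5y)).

step 1 [0.5y] zero: DF = P = 9737/10000 ≈ 0.973700
step 2 [1y] bond c/2=13/400: DF=(4107901/4000000 − 13/400·(0.973700))/(1+13/400) = 241/250 ≈ 0.964000
step 3 [1.5y] zero: DF = P = 587/625 ≈ 0.939200
step 4 [2y] zero: DF = P = 9321/10000 ≈ 0.932100
step 5 [2.5y] bond c/2=1/32: DF=(344627/320000 − 1/32·(0.973700+0.964000+0.939200+0.932100))/(1+1/32) = 9289/10000 ≈ 0.928900
step 6 [3y] zero: DF = P = 4571/5000 ≈ 0.914200
step 7 [3.5y] zero: DF = P = 1097/1250 ≈ 0.877600

1 1/2 9737/10000
2 1 241/250
3 3/2 587/625
4 2 9321/10000
5 5/2 9289/10000
6 3 4571/5000
7 7/2 1097/1250
f(0.5y,1.5y) = ((9737/10000)/(587/625) − 1)/(1) = 345/9392 ≈ 3.6733%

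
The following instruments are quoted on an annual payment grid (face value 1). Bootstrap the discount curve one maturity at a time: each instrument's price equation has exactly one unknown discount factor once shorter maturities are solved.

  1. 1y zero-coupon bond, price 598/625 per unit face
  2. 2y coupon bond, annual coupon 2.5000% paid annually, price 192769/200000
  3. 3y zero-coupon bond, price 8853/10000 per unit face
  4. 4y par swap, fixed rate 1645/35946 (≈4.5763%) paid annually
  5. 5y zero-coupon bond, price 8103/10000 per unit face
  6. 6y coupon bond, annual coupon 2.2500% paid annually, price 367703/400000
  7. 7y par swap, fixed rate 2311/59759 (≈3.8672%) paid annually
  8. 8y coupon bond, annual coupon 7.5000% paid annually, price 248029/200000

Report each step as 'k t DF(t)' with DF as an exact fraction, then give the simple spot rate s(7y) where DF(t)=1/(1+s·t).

step 1 [1y] zero: DF = P = 598/625 ≈ 0.956800
step 2 [2y] bond c/1=1/40: DF=(192769/200000 − 1/40·(0.956800))/(1+1/40) = 917/1000 ≈ 0.917000
step 3 [3y] zero: DF = P = 8853/10000 ≈ 0.885300
step 4 [4y] swap r/1=1645/35946: DF=(1 − 1645/35946·(0.956800+0.917000+0.885300))/(1+1645/35946) = 1671/2000 ≈ 0.835500
step 5 [5y] zero: DF = P = 8103/10000 ≈ 0.810300
step 6 [6y] bond c/1=9/400: DF=(367703/400000 − 9/400·(0.956800+0.917000+0.885300+0.835500+0.810300))/(1+9/400) = 8021/10000 ≈ 0.802100
step 7 [7y] swap r/1=2311/59759: DF=(1 − 2311/59759·(0.956800+0.917000+0.885300+0.835500+0.810300+0.802100))/(1+2311/59759) = 7689/10000 ≈ 0.768900
step 8 [8y] bond c/1=3/40: DF=(248029/200000 − 3/40·(0.956800+0.917000+0.885300+0.835500+0.810300+0.802100+0.768900))/(1+3/40) = 7367/10000 ≈ 0.736700

1 1 598/625
2 2 917/1000
3 3 8853/10000
4 4 1671/2000
5 5 8103/10000
6 6 8021/10000
7 7 7689/10000
8 8 7367/10000
s(7y) = (1/(7689/10000) − 1)/(7) = 2311/53823 ≈ 4.2937%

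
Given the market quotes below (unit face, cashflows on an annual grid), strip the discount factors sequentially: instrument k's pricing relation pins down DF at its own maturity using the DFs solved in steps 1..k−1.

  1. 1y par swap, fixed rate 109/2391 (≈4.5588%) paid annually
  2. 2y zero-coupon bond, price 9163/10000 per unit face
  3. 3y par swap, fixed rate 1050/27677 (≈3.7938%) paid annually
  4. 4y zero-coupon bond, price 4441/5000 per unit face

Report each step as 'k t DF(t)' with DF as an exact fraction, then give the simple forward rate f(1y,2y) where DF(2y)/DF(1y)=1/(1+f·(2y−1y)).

step 1 [1y] swap r/1=109/2391: DF=(1 − 109/2391·(0))/(1+109/2391) = 2391/2500 ≈ 0.956400
step 2 [2y] zero: DF = P = 9163/10000 ≈ 0.916300
step 3 [3y] swap r/1=1050/27677: DF=(1 − 1050/27677·(0.956400+0.916300))/(1+1050/27677) = 179/200 ≈ 0.895000
step 4 [4y] zero: DF = P = 4441/5000 ≈ 0.888200

1 1 2391/2500
2 2 9163/10000
3 3 179/200
4 4 4441/5000
f(1y,2y) = ((2391/2500)/(9163/10000) − 1)/(1) = 401/9163 ≈ 4.3763%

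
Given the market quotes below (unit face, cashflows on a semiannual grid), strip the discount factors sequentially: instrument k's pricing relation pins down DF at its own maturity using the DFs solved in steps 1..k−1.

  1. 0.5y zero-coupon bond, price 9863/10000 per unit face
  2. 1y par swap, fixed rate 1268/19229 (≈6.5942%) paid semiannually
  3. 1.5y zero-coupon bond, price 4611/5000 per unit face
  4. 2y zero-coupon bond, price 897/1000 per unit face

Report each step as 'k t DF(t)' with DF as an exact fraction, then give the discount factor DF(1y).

1 1/2 9863/10000
2 1 4683/5000
3 3/2 4611/5000
4 2 897/1000
DF(1y) = 4683/5000 ≈ 0.936600

step 1 [0.5y] zero: DF = P = 9863/10000 ≈ 0.986300
step 2 [1y] swap r/2=634/19229: DF=(1 − 634/19229·(0.986300))/(1+634/19229) = 4683/5000 ≈ 0.936600
step 3 [1.5y] zero: DF = P = 4611/5000 ≈ 0.922200
step 4 [2y] zero: DF = P = 897/1000 ≈ 0.897000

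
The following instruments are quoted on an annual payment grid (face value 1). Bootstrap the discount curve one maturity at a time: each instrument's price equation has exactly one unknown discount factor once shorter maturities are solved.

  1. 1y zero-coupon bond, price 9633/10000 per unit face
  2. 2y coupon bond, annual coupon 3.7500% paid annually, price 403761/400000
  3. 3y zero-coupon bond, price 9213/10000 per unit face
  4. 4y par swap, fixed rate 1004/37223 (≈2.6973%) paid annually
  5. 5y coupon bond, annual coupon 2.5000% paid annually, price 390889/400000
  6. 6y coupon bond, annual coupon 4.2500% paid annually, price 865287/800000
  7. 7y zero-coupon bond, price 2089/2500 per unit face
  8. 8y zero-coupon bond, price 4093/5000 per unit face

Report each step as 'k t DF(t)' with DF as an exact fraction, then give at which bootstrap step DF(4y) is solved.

step 1 [1y] zero: DF = P = 9633/10000 ≈ 0.963300
step 2 [2y] bond c/1=3/80: DF=(403761/400000 − 3/80·(0.963300))/(1+3/80) = 9381/10000 ≈ 0.938100
step 3 [3y] zero: DF = P = 9213/10000 ≈ 0.921300
step 4 [4y] swap r/1=1004/37223: DF=(1 − 1004/37223·(0.963300+0.938100+0.921300))/(1+1004/37223) = 2249/2500 ≈ 0.899600
step 5 [5y] bond c/1=1/40: DF=(390889/400000 − 1/40·(0.963300+0.938100+0.921300+0.899600))/(1+1/40) = 4313/5000 ≈ 0.862600
step 6 [6y] bond c/1=17/400: DF=(865287/800000 − 17/400·(0.963300+0.938100+0.921300+0.899600+0.862600))/(1+17/400) = 4253/5000 ≈ 0.850600
step 7 [7y] zero: DF = P = 2089/2500 ≈ 0.835600
step 8 [8y] zero: DF = P = 4093/5000 ≈ 0.818600

1 1 9633/10000
2 2 9381/10000
3 3 9213/10000
4 4 2249/2500
5 5 4313/5000
6 6 4253/5000
7 7 2089/2500
8 8 4093/5000
DF(4y) is solved at step 4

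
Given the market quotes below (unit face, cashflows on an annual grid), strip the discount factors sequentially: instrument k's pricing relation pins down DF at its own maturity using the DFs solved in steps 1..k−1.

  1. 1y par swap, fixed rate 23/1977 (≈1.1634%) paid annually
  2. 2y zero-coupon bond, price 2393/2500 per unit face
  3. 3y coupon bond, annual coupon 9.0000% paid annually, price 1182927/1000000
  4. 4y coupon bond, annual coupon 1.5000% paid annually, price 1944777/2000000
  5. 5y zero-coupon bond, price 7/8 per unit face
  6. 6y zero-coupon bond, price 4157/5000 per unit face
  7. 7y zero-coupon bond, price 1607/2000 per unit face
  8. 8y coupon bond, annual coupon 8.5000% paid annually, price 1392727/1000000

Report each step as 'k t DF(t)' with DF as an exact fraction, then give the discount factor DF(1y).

step 1 [1y] swap r/1=23/1977: DF=(1 − 23/1977·(0))/(1+23/1977) = 1977/2000 ≈ 0.988500
step 2 [2y] zero: DF = P = 2393/2500 ≈ 0.957200
step 3 [3y] bond c/1=9/100: DF=(1182927/1000000 − 9/100·(0.988500+0.957200))/(1+9/100) = 4623/5000 ≈ 0.924600
step 4 [4y] bond c/1=3/200: DF=(1944777/2000000 − 3/200·(0.988500+0.957200+0.924600))/(1+3/200) = 2289/2500 ≈ 0.915600
step 5 [5y] zero: DF = P = 7/8 ≈ 0.875000
step 6 [6y] zero: DF = P = 4157/5000 ≈ 0.831400
step 7 [7y] zero: DF = P = 1607/2000 ≈ 0.803500
step 8 [8y] bond c/1=17/200: DF=(1392727/1000000 − 17/200·(0.988500+0.957200+0.924600+0.915600+0.875000+0.831400+0.803500))/(1+17/200) = 494/625 ≈ 0.790400

1 1 1977/2000
2 2 2393/2500
3 3 4623/5000
4 4 2289/2500
5 5 7/8
6 6 4157/5000
7 7 1607/2000
8 8 494/625
DF(1y) = 1977/2000 ≈ 0.988500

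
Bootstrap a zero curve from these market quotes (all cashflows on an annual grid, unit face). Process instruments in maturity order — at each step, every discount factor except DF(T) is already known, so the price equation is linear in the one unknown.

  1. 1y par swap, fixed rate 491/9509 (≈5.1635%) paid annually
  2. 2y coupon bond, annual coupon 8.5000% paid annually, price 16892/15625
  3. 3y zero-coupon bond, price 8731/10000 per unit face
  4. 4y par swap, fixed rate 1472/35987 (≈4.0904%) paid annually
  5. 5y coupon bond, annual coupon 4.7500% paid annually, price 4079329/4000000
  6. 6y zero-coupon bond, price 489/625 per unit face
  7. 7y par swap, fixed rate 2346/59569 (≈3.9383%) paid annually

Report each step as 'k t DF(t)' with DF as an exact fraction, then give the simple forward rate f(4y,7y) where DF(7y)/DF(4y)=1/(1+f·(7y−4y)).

1 1 9509/10000
2 2 9219/10000
3 3 8731/10000
4 4 533/625
5 5 1013/1250
6 6 489/625
7 7 3827/5000
f(4y,7y) = ((533/625)/(3827/5000) − 1)/(3) = 437/11481 ≈ 3.8063%

step 1 [1y] swap r/1=491/9509: DF=(1 − 491/9509·(0))/(1+491/9509) = 9509/10000 ≈ 0.950900
step 2 [2y] bond c/1=17/200: DF=(16892/15625 − 17/200·(0.950900))/(1+17/200) = 9219/10000 ≈ 0.921900
step 3 [3y] zero: DF = P = 8731/10000 ≈ 0.873100
step 4 [4y] swap r/1=1472/35987: DF=(1 − 1472/35987·(0.950900+0.921900+0.873100))/(1+1472/35987) = 533/625 ≈ 0.852800
step 5 [5y] bond c/1=19/400: DF=(4079329/4000000 − 19/400·(0.950900+0.921900+0.873100+0.852800))/(1+19/400) = 1013/1250 ≈ 0.810400
step 6 [6y] zero: DF = P = 489/625 ≈ 0.782400
step 7 [7y] swap r/1=2346/59569: DF=(1 − 2346/59569·(0.950900+0.921900+0.873100+0.852800+0.810400+0.782400))/(1+2346/59569) = 3827/5000 ≈ 0.765400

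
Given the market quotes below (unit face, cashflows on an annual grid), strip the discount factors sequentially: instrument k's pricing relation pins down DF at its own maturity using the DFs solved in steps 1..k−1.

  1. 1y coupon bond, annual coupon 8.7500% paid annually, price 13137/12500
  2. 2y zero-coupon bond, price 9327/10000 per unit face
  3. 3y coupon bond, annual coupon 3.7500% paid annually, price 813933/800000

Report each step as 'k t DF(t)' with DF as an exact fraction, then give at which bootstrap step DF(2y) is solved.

step 1 [1y] bond c/1=7/80: DF=(13137/12500 − 7/80·(0))/(1+7/80) = 604/625 ≈ 0.966400
step 2 [2y] zero: DF = P = 9327/10000 ≈ 0.932700
step 3 [3y] bond c/1=3/80: DF=(813933/800000 − 3/80·(0.966400+0.932700))/(1+3/80) = 114/125 ≈ 0.912000

1 1 604/625
2 2 9327/10000
3 3 114/125
DF(2y) is solved at step 2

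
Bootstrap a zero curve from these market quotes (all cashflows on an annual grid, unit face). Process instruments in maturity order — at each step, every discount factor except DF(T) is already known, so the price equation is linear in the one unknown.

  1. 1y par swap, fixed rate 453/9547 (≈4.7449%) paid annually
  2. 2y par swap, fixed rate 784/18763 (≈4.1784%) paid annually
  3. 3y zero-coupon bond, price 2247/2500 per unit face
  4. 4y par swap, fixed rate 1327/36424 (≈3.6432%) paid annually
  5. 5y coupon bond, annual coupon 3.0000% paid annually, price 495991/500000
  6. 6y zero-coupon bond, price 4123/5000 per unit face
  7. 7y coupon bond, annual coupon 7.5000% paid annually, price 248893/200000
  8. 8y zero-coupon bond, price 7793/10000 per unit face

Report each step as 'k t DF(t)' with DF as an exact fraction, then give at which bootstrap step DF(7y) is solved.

1 1 9547/10000
2 2 576/625
3 3 2247/2500
4 4 8673/10000
5 5 857/1000
6 6 4123/5000
7 7 3931/5000
8 8 7793/10000
DF(7y) is solved at step 7

step 1 [1y] swap r/1=453/9547: DF=(1 − 453/9547·(0))/(1+453/9547) = 9547/10000 ≈ 0.954700
step 2 [2y] swap r/1=784/18763: DF=(1 − 784/18763·(0.954700))/(1+784/18763) = 576/625 ≈ 0.921600
step 3 [3y] zero: DF = P = 2247/2500 ≈ 0.898800
step 4 [4y] swap r/1=1327/36424: DF=(1 − 1327/36424·(0.954700+0.921600+0.898800))/(1+1327/36424) = 8673/10000 ≈ 0.867300
step 5 [5y] bond c/1=3/100: DF=(495991/500000 − 3/100·(0.954700+0.921600+0.898800+0.867300))/(1+3/100) = 857/1000 ≈ 0.857000
step 6 [6y] zero: DF = P = 4123/5000 ≈ 0.824600
step 7 [7y] bond c/1=3/40: DF=(248893/200000 − 3/40·(0.954700+0.921600+0.898800+0.867300+0.857000+0.824600))/(1+3/40) = 3931/5000 ≈ 0.786200
step 8 [8y] zero: DF = P = 7793/10000 ≈ 0.779300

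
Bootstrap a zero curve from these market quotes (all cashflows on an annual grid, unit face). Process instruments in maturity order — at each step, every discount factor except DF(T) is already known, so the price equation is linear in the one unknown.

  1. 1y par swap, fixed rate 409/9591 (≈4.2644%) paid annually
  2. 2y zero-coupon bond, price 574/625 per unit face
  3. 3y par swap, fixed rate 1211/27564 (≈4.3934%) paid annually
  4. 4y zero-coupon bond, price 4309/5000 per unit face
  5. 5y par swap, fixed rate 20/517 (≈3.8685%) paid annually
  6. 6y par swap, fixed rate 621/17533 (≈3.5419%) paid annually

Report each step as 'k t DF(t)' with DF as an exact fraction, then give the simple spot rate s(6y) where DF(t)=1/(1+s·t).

step 1 [1y] swap r/1=409/9591: DF=(1 − 409/9591·(0))/(1+409/9591) = 9591/10000 ≈ 0.959100
step 2 [2y] zero: DF = P = 574/625 ≈ 0.918400
step 3 [3y] swap r/1=1211/27564: DF=(1 − 1211/27564·(0.959100+0.918400))/(1+1211/27564) = 8789/10000 ≈ 0.878900
step 4 [4y] zero: DF = P = 4309/5000 ≈ 0.861800
step 5 [5y] swap r/1=20/517: DF=(1 − 20/517·(0.959100+0.918400+0.878900+0.861800))/(1+20/517) = 207/250 ≈ 0.828000
step 6 [6y] swap r/1=621/17533: DF=(1 − 621/17533·(0.959100+0.918400+0.878900+0.861800+0.828000))/(1+621/17533) = 8137/10000 ≈ 0.813700

1 1 9591/10000
2 2 574/625
3 3 8789/10000
4 4 4309/5000
5 5 207/250
6 6 8137/10000
s(6y) = (1/(8137/10000) − 1)/(6) = 621/16274 ≈ 3.8159%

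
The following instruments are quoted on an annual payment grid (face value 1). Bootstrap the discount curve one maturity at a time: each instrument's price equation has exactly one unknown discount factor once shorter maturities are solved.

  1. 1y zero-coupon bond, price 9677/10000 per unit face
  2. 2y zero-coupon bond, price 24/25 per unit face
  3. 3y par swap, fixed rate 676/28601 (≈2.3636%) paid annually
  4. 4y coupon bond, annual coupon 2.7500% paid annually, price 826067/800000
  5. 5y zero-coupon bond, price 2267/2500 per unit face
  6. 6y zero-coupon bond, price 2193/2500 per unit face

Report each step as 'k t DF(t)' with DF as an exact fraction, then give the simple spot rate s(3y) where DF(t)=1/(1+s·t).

1 1 9677/10000
2 2 24/25
3 3 2331/2500
4 4 2321/2500
5 5 2267/2500
6 6 2193/2500
s(3y) = (1/(2331/2500) − 1)/(3) = 169/6993 ≈ 2.4167%

step 1 [1y] zero: DF = P = 9677/10000 ≈ 0.967700
step 2 [2y] zero: DF = P = 24/25 ≈ 0.960000
step 3 [3y] swap r/1=676/28601: DF=(1 − 676/28601·(0.967700+0.960000))/(1+676/28601) = 2331/2500 ≈ 0.932400
step 4 [4y] bond c/1=11/400: DF=(826067/800000 − 11/400·(0.967700+0.960000+0.932400))/(1+11/400) = 2321/2500 ≈ 0.928400
step 5 [5y] zero: DF = P = 2267/2500 ≈ 0.906800
step 6 [6y] zero: DF = P = 2193/2500 ≈ 0.877200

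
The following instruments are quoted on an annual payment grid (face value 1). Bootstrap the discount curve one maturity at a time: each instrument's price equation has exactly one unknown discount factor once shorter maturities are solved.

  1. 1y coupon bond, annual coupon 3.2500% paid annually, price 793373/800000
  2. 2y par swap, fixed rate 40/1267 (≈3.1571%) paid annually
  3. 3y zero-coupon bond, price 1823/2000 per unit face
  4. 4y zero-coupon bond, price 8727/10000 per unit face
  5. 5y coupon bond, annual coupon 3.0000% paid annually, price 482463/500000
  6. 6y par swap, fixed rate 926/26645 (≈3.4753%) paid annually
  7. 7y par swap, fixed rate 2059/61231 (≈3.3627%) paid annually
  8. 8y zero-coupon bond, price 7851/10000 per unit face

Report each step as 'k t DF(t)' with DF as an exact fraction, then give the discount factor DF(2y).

step 1 [1y] bond c/1=13/400: DF=(793373/800000 − 13/400·(0))/(1+13/400) = 1921/2000 ≈ 0.960500
step 2 [2y] swap r/1=40/1267: DF=(1 − 40/1267·(0.960500))/(1+40/1267) = 47/50 ≈ 0.940000
step 3 [3y] zero: DF = P = 1823/2000 ≈ 0.911500
step 4 [4y] zero: DF = P = 8727/10000 ≈ 0.872700
step 5 [5y] bond c/1=3/100: DF=(482463/500000 − 3/100·(0.960500+0.940000+0.911500+0.872700))/(1+3/100) = 1659/2000 ≈ 0.829500
step 6 [6y] swap r/1=926/26645: DF=(1 − 926/26645·(0.960500+0.940000+0.911500+0.872700+0.829500))/(1+926/26645) = 2037/2500 ≈ 0.814800
step 7 [7y] swap r/1=2059/61231: DF=(1 − 2059/61231·(0.960500+0.940000+0.911500+0.872700+0.829500+0.814800))/(1+2059/61231) = 7941/10000 ≈ 0.794100
step 8 [8y] zero: DF = P = 7851/10000 ≈ 0.785100

1 1 1921/2000
2 2 47/50
3 3 1823/2000
4 4 8727/10000
5 5 1659/2000
6 6 2037/2500
7 7 7941/10000
8 8 7851/10000
DF(2y) = 47/50 ≈ 0.940000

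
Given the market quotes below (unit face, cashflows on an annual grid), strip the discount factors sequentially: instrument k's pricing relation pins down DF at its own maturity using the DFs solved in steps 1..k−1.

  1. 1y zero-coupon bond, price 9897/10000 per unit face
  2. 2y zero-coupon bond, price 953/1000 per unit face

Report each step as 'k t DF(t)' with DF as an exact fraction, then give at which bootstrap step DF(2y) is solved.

1 1 9897/10000
2 2 953/1000
DF(2y) is solved at step 2

step 1 [1y] zero: DF = P = 9897/10000 ≈ 0.989700
step 2 [2y] zero: DF = P = 953/1000 ≈ 0.953000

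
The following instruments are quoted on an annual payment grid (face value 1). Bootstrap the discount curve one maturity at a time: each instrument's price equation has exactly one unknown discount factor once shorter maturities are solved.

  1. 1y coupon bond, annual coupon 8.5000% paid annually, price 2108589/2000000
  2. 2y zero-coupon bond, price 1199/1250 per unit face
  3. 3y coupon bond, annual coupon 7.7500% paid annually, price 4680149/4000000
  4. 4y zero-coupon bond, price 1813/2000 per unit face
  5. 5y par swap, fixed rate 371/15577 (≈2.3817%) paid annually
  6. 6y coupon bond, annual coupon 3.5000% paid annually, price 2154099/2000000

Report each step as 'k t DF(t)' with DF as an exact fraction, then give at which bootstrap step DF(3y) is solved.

1 1 9717/10000
2 2 1199/1250
3 3 947/1000
4 4 1813/2000
5 5 8887/10000
6 6 4413/5000
DF(3y) is solved at step 3

step 1 [1y] bond c/1=17/200: DF=(2108589/2000000 − 17/200·(0))/(1+17/200) = 9717/10000 ≈ 0.971700
step 2 [2y] zero: DF = P = 1199/1250 ≈ 0.959200
step 3 [3y] bond c/1=31/400: DF=(4680149/4000000 − 31/400·(0.971700+0.959200))/(1+31/400) = 947/1000 ≈ 0.947000
step 4 [4y] zero: DF = P = 1813/2000 ≈ 0.906500
step 5 [5y] swap r/1=371/15577: DF=(1 − 371/15577·(0.971700+0.959200+0.947000+0.906500))/(1+371/15577) = 8887/10000 ≈ 0.888700
step 6 [6y] bond c/1=7/200: DF=(2154099/2000000 − 7/200·(0.971700+0.959200+0.947000+0.906500+0.888700))/(1+7/200) = 4413/5000 ≈ 0.882600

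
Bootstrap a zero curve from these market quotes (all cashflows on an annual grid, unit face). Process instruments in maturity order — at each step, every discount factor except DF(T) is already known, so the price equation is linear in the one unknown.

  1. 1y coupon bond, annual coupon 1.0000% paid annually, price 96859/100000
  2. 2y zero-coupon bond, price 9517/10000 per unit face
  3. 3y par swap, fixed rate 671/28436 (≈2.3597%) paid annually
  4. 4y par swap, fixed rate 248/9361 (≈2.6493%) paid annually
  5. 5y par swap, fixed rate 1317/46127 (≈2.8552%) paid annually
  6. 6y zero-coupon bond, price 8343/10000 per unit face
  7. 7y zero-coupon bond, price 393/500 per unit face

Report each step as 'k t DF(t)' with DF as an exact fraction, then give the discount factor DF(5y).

1 1 959/1000
2 2 9517/10000
3 3 9329/10000
4 4 563/625
5 5 8683/10000
6 6 8343/10000
7 7 393/500
DF(5y) = 8683/10000 ≈ 0.868300

step 1 [1y] bond c/1=1/100: DF=(96859/100000 − 1/100·(0))/(1+1/100) = 959/1000 ≈ 0.959000
step 2 [2y] zero: DF = P = 9517/10000 ≈ 0.951700
step 3 [3y] swap r/1=671/28436: DF=(1 − 671/28436·(0.959000+0.951700))/(1+671/28436) = 9329/10000 ≈ 0.932900
step 4 [4y] swap r/1=248/9361: DF=(1 − 248/9361·(0.959000+0.951700+0.932900))/(1+248/9361) = 563/625 ≈ 0.900800
step 5 [5y] swap r/1=1317/46127: DF=(1 − 1317/46127·(0.959000+0.951700+0.932900+0.900800))/(1+1317/46127) = 8683/10000 ≈ 0.868300
step 6 [6y] zero: DF = P = 8343/10000 ≈ 0.834300
step 7 [7y] zero: DF = P = 393/500 ≈ 0.786000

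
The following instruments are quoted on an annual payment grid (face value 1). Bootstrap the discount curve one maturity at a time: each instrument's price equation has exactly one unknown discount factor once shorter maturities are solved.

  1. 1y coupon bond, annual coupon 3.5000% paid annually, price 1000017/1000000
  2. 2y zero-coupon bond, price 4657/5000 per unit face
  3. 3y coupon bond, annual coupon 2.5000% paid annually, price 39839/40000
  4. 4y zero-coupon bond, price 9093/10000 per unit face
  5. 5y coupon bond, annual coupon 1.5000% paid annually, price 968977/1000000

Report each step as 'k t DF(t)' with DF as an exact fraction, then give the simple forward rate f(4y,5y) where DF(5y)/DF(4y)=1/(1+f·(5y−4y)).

step 1 [1y] bond c/1=7/200: DF=(1000017/1000000 − 7/200·(0))/(1+7/200) = 4831/5000 ≈ 0.966200
step 2 [2y] zero: DF = P = 4657/5000 ≈ 0.931400
step 3 [3y] bond c/1=1/40: DF=(39839/40000 − 1/40·(0.966200+0.931400))/(1+1/40) = 4627/5000 ≈ 0.925400
step 4 [4y] zero: DF = P = 9093/10000 ≈ 0.909300
step 5 [5y] bond c/1=3/200: DF=(968977/1000000 − 3/200·(0.966200+0.931400+0.925400+0.909300))/(1+3/200) = 1799/2000 ≈ 0.899500

1 1 4831/5000
2 2 4657/5000
3 3 4627/5000
4 4 9093/10000
5 5 1799/2000
f(4y,5y) = ((9093/10000)/(1799/2000) − 1)/(1) = 14/1285 ≈ 1.0895%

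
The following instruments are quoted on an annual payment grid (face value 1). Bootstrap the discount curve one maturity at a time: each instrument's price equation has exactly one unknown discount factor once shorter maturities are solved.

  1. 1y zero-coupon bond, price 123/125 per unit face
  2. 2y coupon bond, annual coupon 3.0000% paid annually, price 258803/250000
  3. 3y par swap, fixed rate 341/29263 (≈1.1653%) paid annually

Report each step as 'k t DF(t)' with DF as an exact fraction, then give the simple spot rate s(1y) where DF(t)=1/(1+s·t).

1 1 123/125
2 2 2441/2500
3 3 9659/10000
s(1y) = (1/(123/125) − 1)/(1) = 2/123 ≈ 1.6260%

step 1 [1y] zero: DF = P = 123/125 ≈ 0.984000
step 2 [2y] bond c/1=3/100: DF=(258803/250000 − 3/100·(0.984000))/(1+3/100) = 2441/2500 ≈ 0.976400
step 3 [3y] swap r/1=341/29263: DF=(1 − 341/29263·(0.984000+0.976400))/(1+341/29263) = 9659/10000 ≈ 0.965900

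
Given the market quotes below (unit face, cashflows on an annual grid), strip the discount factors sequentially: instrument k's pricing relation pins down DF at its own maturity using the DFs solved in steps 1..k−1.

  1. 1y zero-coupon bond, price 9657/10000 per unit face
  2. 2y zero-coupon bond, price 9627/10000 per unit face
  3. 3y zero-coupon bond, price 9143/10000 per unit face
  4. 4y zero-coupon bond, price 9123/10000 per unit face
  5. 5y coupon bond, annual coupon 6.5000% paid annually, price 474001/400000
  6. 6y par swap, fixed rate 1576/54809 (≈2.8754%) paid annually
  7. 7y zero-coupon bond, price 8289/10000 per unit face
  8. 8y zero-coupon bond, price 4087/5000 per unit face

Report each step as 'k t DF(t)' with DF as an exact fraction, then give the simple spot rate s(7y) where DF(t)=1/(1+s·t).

step 1 [1y] zero: DF = P = 9657/10000 ≈ 0.965700
step 2 [2y] zero: DF = P = 9627/10000 ≈ 0.962700
step 3 [3y] zero: DF = P = 9143/10000 ≈ 0.914300
step 4 [4y] zero: DF = P = 9123/10000 ≈ 0.912300
step 5 [5y] bond c/1=13/200: DF=(474001/400000 − 13/200·(0.965700+0.962700+0.914300+0.912300))/(1+13/200) = 1767/2000 ≈ 0.883500
step 6 [6y] swap r/1=1576/54809: DF=(1 − 1576/54809·(0.965700+0.962700+0.914300+0.912300+0.883500))/(1+1576/54809) = 1053/1250 ≈ 0.842400
step 7 [7y] zero: DF = P = 8289/10000 ≈ 0.828900
step 8 [8y] zero: DF = P = 4087/5000 ≈ 0.817400

1 1 9657/10000
2 2 9627/10000
3 3 9143/10000
4 4 9123/10000
5 5 1767/2000
6 6 1053/1250
7 7 8289/10000
8 8 4087/5000
s(7y) = (1/(8289/10000) − 1)/(7) = 1711/58023 ≈ 2.9488%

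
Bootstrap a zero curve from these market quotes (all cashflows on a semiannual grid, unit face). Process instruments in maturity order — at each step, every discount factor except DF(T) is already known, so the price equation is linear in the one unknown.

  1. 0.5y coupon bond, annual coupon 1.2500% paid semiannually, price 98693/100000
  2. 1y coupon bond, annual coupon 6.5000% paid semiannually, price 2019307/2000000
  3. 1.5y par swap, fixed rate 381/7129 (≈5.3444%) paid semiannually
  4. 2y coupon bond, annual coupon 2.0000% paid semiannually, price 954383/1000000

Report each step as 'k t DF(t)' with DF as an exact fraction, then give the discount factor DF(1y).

step 1 [0.5y] bond c/2=1/160: DF=(98693/100000 − 1/160·(0))/(1+1/160) = 613/625 ≈ 0.980800
step 2 [1y] bond c/2=13/400: DF=(2019307/2000000 − 13/400·(0.980800))/(1+13/400) = 947/1000 ≈ 0.947000
step 3 [1.5y] swap r/2=381/14258: DF=(1 − 381/14258·(0.980800+0.947000))/(1+381/14258) = 4619/5000 ≈ 0.923800
step 4 [2y] bond c/2=1/100: DF=(954383/1000000 − 1/100·(0.980800+0.947000+0.923800))/(1+1/100) = 9167/10000 ≈ 0.916700

1 1/2 613/625
2 1 947/1000
3 3/2 4619/5000
4 2 9167/10000
DF(1y) = 947/1000 ≈ 0.947000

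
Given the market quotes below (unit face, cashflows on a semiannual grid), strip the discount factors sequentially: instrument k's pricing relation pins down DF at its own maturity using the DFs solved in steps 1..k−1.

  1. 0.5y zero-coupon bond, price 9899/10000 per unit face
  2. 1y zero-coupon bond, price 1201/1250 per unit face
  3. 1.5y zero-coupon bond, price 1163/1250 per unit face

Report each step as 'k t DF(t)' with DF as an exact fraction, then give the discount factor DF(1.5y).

step 1 [0.5y] zero: DF = P = 9899/10000 ≈ 0.989900
step 2 [1y] zero: DF = P = 1201/1250 ≈ 0.960800
step 3 [1.5y] zero: DF = P = 1163/1250 ≈ 0.930400

1 1/2 9899/10000
2 1 1201/1250
3 3/2 1163/1250
DF(1.5y) = 1163/1250 ≈ 0.930400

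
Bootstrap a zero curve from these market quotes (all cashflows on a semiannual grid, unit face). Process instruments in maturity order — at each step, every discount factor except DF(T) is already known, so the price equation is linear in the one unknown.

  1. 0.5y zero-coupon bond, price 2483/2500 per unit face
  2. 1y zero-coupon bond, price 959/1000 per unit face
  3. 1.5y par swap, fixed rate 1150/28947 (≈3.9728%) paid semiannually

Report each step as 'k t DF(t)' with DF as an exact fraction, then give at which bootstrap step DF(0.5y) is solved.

step 1 [0.5y] zero: DF = P = 2483/2500 ≈ 0.993200
step 2 [1y] zero: DF = P = 959/1000 ≈ 0.959000
step 3 [1.5y] swap r/2=575/28947: DF=(1 − 575/28947·(0.993200+0.959000))/(1+575/28947) = 377/400 ≈ 0.942500

1 1/2 2483/2500
2 1 959/1000
3 3/2 377/400
DF(0.5y) is solved at step 1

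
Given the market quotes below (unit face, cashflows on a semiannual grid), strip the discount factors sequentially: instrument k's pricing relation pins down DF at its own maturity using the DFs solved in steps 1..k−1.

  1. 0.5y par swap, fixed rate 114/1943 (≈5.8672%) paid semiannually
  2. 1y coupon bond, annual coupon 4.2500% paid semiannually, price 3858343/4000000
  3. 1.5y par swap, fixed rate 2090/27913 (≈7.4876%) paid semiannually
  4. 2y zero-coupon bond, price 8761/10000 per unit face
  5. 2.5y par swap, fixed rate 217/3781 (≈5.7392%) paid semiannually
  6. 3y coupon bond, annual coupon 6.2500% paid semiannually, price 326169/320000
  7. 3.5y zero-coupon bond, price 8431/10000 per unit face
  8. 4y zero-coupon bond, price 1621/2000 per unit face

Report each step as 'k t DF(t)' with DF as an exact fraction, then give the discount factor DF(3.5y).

step 1 [0.5y] swap r/2=57/1943: DF=(1 − 57/1943·(0))/(1+57/1943) = 1943/2000 ≈ 0.971500
step 2 [1y] bond c/2=17/800: DF=(3858343/4000000 − 17/800·(0.971500))/(1+17/800) = 9243/10000 ≈ 0.924300
step 3 [1.5y] swap r/2=1045/27913: DF=(1 − 1045/27913·(0.971500+0.924300))/(1+1045/27913) = 1791/2000 ≈ 0.895500
step 4 [2y] zero: DF = P = 8761/10000 ≈ 0.876100
step 5 [2.5y] swap r/2=217/7562: DF=(1 − 217/7562·(0.971500+0.924300+0.895500+0.876100))/(1+217/7562) = 4349/5000 ≈ 0.869800
step 6 [3y] bond c/2=1/32: DF=(326169/320000 − 1/32·(0.971500+0.924300+0.895500+0.876100+0.869800))/(1+1/32) = 8509/10000 ≈ 0.850900
step 7 [3.5y] zero: DF = P = 8431/10000 ≈ 0.843100
step 8 [4y] zero: DF = P = 1621/2000 ≈ 0.810500

1 1/2 1943/2000
2 1 9243/10000
3 3/2 1791/2000
4 2 8761/10000
5 5/2 4349/5000
6 3 8509/10000
7 7/2 8431/10000
8 4 1621/2000
DF(3.5y) = 8431/10000 ≈ 0.843100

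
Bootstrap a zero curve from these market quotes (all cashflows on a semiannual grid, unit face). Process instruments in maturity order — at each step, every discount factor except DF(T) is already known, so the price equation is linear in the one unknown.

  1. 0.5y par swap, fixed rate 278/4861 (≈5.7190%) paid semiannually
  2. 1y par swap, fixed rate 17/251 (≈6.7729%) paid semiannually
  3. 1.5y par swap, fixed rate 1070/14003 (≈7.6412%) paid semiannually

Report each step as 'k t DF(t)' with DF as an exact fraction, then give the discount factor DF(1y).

step 1 [0.5y] swap r/2=139/4861: DF=(1 − 139/4861·(0))/(1+139/4861) = 4861/5000 ≈ 0.972200
step 2 [1y] swap r/2=17/502: DF=(1 − 17/502·(0.972200))/(1+17/502) = 4677/5000 ≈ 0.935400
step 3 [1.5y] swap r/2=535/14003: DF=(1 − 535/14003·(0.972200+0.935400))/(1+535/14003) = 893/1000 ≈ 0.893000

1 1/2 4861/5000
2 1 4677/5000
3 3/2 893/1000
DF(1y) = 4677/5000 ≈ 0.935400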